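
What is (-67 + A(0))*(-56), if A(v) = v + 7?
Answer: 3360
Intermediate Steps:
A(v) = 7 + v
(-67 + A(0))*(-56) = (-67 + (7 + 0))*(-56) = (-67 + 7)*(-56) = -60*(-56) = 3360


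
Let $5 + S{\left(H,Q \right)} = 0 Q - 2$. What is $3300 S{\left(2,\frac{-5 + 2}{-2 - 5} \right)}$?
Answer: $-23100$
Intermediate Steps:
$S{\left(H,Q \right)} = -7$ ($S{\left(H,Q \right)} = -5 - \left(2 + 0 Q\right) = -5 + \left(0 - 2\right) = -5 - 2 = -7$)
$3300 S{\left(2,\frac{-5 + 2}{-2 - 5} \right)} = 3300 \left(-7\right) = -23100$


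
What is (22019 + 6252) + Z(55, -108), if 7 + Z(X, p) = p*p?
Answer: 39928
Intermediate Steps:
Z(X, p) = -7 + p² (Z(X, p) = -7 + p*p = -7 + p²)
(22019 + 6252) + Z(55, -108) = (22019 + 6252) + (-7 + (-108)²) = 28271 + (-7 + 11664) = 28271 + 11657 = 39928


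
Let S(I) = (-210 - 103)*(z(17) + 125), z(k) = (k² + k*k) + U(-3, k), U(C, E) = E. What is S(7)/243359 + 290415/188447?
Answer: 28206688065/45860273473 ≈ 0.61506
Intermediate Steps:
z(k) = k + 2*k² (z(k) = (k² + k*k) + k = (k² + k²) + k = 2*k² + k = k + 2*k²)
S(I) = -225360 (S(I) = (-210 - 103)*(17*(1 + 2*17) + 125) = -313*(17*(1 + 34) + 125) = -313*(17*35 + 125) = -313*(595 + 125) = -313*720 = -225360)
S(7)/243359 + 290415/188447 = -225360/243359 + 290415/188447 = 28206688065/45860273473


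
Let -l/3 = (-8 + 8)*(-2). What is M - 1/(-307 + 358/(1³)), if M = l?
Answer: -1/51 ≈ -0.019608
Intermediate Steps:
l = 0 (l = -3*(-8 + 8)*(-2) = -0*(-2) = -3*0 = 0)
M = 0
M - 1/(-307 + 358/(1³)) = 0 - 1/(-307 + 358/(1³)) = 0 - 1/(-307 + 358/1) = 0 - 1/(-307 + 358*1) = 0 - 1/(-307 + 358) = 0 - 1/51 = -1/51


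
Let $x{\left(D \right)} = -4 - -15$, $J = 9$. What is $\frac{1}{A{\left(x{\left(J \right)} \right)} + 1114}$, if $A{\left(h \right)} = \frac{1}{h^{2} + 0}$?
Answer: $\frac{121}{134795} \approx 0.00089766$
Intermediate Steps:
$x{\left(D \right)} = 11$ ($x{\left(D \right)} = -4 + 15 = 11$)
$A{\left(h \right)} = \frac{1}{h^{2}}$
$\frac{1}{A{\left(x{\left(J \right)} \right)} + 1114} = \frac{1}{\frac{1}{121} + 1114} = \frac{1}{\frac{134795}{121}} = \frac{121}{134795}$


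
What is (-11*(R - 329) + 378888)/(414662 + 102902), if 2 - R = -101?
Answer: 190687/258782 ≈ 0.73686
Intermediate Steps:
R = 103 (R = 2 - 1*(-101) = 2 + 101 = 103)
(-11*(R - 329) + 378888)/(414662 + 102902) = (-11*(103 - 329) + 378888)/(414662 + 102902) = (-11*(-226) + 378888)/517564 = (2486 + 378888)*(1/517564) = 381374*(1/517564) = 190687/258782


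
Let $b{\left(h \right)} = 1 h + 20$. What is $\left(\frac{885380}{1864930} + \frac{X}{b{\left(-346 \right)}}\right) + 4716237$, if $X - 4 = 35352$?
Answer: $\frac{143362583063523}{30398359} \approx 4.7161 \cdot 10^{6}$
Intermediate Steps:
$X = 35356$ ($X = 4 + 35352 = 35356$)
$b{\left(h \right)} = 20 + h$ ($b{\left(h \right)} = h + 20 = 20 + h$)
$\left(\frac{885380}{1864930} + \frac{X}{b{\left(-346 \right)}}\right) + 4716237 = \left(\frac{885380}{1864930} + \frac{35356}{20 - 346}\right) + 4716237 = \left(885380 \cdot \frac{1}{1864930} + \frac{35356}{-326}\right) + 4716237 = \left(\frac{88538}{186493} + 35356 \left(- \frac{1}{326}\right)\right) + 4716237 = \left(\frac{88538}{186493} - \frac{17678}{163}\right) + 4716237 = - \frac{3282391560}{30398359} + 4716237 = \frac{143362583063523}{30398359}$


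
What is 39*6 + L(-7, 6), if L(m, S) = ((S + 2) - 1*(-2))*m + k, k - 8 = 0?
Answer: 172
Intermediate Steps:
k = 8 (k = 8 + 0 = 8)
L(m, S) = 8 + m*(4 + S) (L(m, S) = ((S + 2) - 1*(-2))*m + 8 = ((2 + S) + 2)*m + 8 = (4 + S)*m + 8 = m*(4 + S) + 8 = 8 + m*(4 + S))
39*6 + L(-7, 6) = 39*6 + (8 + 4*(-7) + 6*(-7)) = 234 + (8 - 28 - 42) = 234 - 62 = 172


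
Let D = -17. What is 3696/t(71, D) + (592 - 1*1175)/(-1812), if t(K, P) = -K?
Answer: -6655759/128652 ≈ -51.735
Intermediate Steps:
3696/t(71, D) + (592 - 1*1175)/(-1812) = 3696/((-1*71)) + (592 - 1*1175)/(-1812) = 3696/(-71) + (592 - 1175)*(-1/1812) = 3696*(-1/71) - 583*(-1/1812) = -3696/71 + 583/1812 = -6655759/128652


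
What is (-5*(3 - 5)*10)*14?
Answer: 1400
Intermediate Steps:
(-5*(3 - 5)*10)*14 = (-5*(-2)*10)*14 = (10*10)*14 = 100*14 = 1400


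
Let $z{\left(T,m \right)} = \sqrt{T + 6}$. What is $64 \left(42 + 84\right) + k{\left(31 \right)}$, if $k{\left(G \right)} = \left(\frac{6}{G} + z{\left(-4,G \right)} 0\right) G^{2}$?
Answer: $8250$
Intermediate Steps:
$z{\left(T,m \right)} = \sqrt{6 + T}$
$k{\left(G \right)} = 6 G$ ($k{\left(G \right)} = \left(\frac{6}{G} + \sqrt{6 - 4} \cdot 0\right) G^{2} = \left(\frac{6}{G} + \sqrt{2} \cdot 0\right) G^{2} = \left(\frac{6}{G} + 0\right) G^{2} = \frac{6}{G} G^{2} = 6 G$)
$64 \left(42 + 84\right) + k{\left(31 \right)} = 64 \left(42 + 84\right) + 6 \cdot 31 = 64 \cdot 126 + 186 = 8064 + 186 = 8250$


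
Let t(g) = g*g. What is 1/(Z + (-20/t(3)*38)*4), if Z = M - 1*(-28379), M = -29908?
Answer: -9/16801 ≈ -0.00053568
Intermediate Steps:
t(g) = g**2
Z = -1529 (Z = -29908 - 1*(-28379) = -29908 + 28379 = -1529)
1/(Z + (-20/t(3)*38)*4) = 1/(-1529 + (-20/(3**2)*38)*4) = 1/(-1529 + (-20/9*38)*4) = 1/(-1529 + (-20*1/9*38)*4) = 1/(-1529 - 20/9*38*4) = 1/(-1529 - 760/9*4) = 1/(-1529 - 3040/9) = 1/(-16801/9) = -9/16801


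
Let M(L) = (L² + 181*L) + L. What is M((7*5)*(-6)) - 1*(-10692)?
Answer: 16572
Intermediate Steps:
M(L) = L² + 182*L
M((7*5)*(-6)) - 1*(-10692) = ((7*5)*(-6))*(182 + (7*5)*(-6)) - 1*(-10692) = (35*(-6))*(182 + 35*(-6)) + 10692 = -210*(182 - 210) + 10692 = -210*(-28) + 10692 = 5880 + 10692 = 16572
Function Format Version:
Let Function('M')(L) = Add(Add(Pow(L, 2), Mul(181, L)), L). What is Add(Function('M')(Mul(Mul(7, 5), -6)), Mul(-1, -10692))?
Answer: 16572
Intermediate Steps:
Function('M')(L) = Add(Pow(L, 2), Mul(182, L))
Add(Function('M')(Mul(Mul(7, 5), -6)), Mul(-1, -10692)) = Add(Mul(Mul(Mul(7, 5), -6), Add(182, Mul(Mul(7, 5), -6))), Mul(-1, -10692)) = Add(Mul(Mul(35, -6), Add(182, Mul(35, -6))), 10692) = Add(Mul(-210, Add(182, -210)), 10692) = Add(Mul(-210, -28), 10692) = Add(5880, 10692) = 16572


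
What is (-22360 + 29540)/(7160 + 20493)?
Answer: 7180/27653 ≈ 0.25965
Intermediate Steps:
(-22360 + 29540)/(7160 + 20493) = 7180/27653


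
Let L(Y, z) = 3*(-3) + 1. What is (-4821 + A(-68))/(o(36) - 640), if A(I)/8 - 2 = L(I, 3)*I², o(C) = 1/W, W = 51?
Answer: 15337791/32639 ≈ 469.92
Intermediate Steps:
L(Y, z) = -8 (L(Y, z) = -9 + 1 = -8)
o(C) = 1/51
A(I) = 16 - 64*I² (A(I) = 16 + 8*(-8*I²) = 16 - 64*I²)
(-4821 + A(-68))/(o(36) - 640) = (-4821 + (16 - 64*(-68)²))/(1/51 - 640) = (-4821 + (16 - 64*4624))/(-32639/51) = (-4821 + (16 - 295936))*(-51/32639) = (-4821 - 295920)*(-51/32639) = -300741*(-51/32639) = 15337791/32639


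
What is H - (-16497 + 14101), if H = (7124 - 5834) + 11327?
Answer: 15013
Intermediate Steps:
H = 12617 (H = 1290 + 11327 = 12617)
H - (-16497 + 14101) = 12617 - (-16497 + 14101) = 12617 - 1*(-2396) = 12617 + 2396 = 15013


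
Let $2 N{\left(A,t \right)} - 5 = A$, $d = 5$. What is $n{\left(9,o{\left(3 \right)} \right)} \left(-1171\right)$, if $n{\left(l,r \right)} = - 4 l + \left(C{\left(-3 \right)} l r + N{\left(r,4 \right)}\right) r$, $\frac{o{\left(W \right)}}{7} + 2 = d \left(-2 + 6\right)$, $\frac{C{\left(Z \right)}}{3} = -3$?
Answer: $1496232369$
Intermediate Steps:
$N{\left(A,t \right)} = \frac{5}{2} + \frac{A}{2}$
$C{\left(Z \right)} = -9$ ($C{\left(Z \right)} = 3 \left(-3\right) = -9$)
$o{\left(W \right)} = 126$ ($o{\left(W \right)} = -14 + 7 \cdot 5 \left(-2 + 6\right) = -14 + 7 \cdot 5 \cdot 4 = -14 + 7 \cdot 20 = -14 + 140 = 126$)
$n{\left(l,r \right)} = - 4 l + r \left(\frac{5}{2} + \frac{r}{2} - 9 l r\right)$ ($n{\left(l,r \right)} = - 4 l + \left(- 9 l r + \left(\frac{5}{2} + \frac{r}{2}\right)\right) r = - 4 l + \left(\frac{5}{2} + \frac{r}{2} - 9 l r\right) r = - 4 l + r \left(\frac{5}{2} + \frac{r}{2} - 9 l r\right)$)
$n{\left(9,o{\left(3 \right)} \right)} \left(-1171\right) = \left(\left(-4\right) 9 + \frac{1}{2} \cdot 126 \left(5 + 126\right) - 81 \cdot 126^{2}\right) \left(-1171\right) = \left(-36 + \frac{1}{2} \cdot 126 \cdot 131 - 81 \cdot 15876\right) \left(-1171\right) = \left(-36 + 8253 - 1285956\right) \left(-1171\right) = \left(-1277739\right) \left(-1171\right) = 1496232369$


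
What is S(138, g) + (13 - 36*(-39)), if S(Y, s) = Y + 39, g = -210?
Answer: 1594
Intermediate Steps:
S(Y, s) = 39 + Y
S(138, g) + (13 - 36*(-39)) = (39 + 138) + (13 - 36*(-39)) = 177 + (13 + 1404) = 177 + 1417 = 1594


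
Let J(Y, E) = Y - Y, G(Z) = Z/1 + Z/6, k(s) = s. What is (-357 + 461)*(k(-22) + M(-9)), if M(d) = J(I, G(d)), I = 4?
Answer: -2288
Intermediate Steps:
G(Z) = 7*Z/6 (G(Z) = Z*1 + Z*(1/6) = Z + Z/6 = 7*Z/6)
J(Y, E) = 0
M(d) = 0
(-357 + 461)*(k(-22) + M(-9)) = (-357 + 461)*(-22 + 0) = 104*(-22) = -2288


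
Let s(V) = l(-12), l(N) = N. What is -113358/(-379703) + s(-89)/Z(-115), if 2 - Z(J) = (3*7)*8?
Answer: 11686932/31515349 ≈ 0.37083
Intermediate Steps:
s(V) = -12
Z(J) = -166 (Z(J) = 2 - 3*7*8 = 2 - 21*8 = 2 - 1*168 = 2 - 168 = -166)
-113358/(-379703) + s(-89)/Z(-115) = -113358/(-379703) - 12/(-166) = -113358*(-1/379703) - 12*(-1/166) = 113358/379703 + 6/83 = 11686932/31515349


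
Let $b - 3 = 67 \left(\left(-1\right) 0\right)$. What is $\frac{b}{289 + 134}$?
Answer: $\frac{1}{141} \approx 0.0070922$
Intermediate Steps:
$b = 3$ ($b = 3 + 67 \left(\left(-1\right) 0\right) = 3 + 67 \cdot 0 = 3 + 0 = 3$)
$\frac{b}{289 + 134} = \frac{1}{289 + 134} \cdot 3 = \frac{1}{423} \cdot 3 = \frac{1}{141}$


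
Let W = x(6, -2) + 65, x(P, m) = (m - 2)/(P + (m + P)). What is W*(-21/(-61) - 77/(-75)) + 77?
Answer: 3787231/22875 ≈ 165.56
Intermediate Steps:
x(P, m) = (-2 + m)/(m + 2*P) (x(P, m) = (-2 + m)/(P + (P + m)) = (-2 + m)/(m + 2*P))
W = 323/5 (W = (-2 - 2)/(-2 + 2*6) + 65 = -4/(-2 + 12) + 65 = -4/10 + 65 = (1/10)*(-4) + 65 = -2/5 + 65 = 323/5 ≈ 64.600)
W*(-21/(-61) - 77/(-75)) + 77 = 323*(-21/(-61) - 77/(-75))/5 + 77 = 323*(-21*(-1/61) - 77*(-1/75))/5 + 77 = 323*(21/61 + 77/75)/5 + 77 = (323/5)*(6272/4575) + 77 = 2025856/22875 + 77 = 3787231/22875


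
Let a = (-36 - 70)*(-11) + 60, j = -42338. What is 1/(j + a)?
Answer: -1/41112 ≈ -2.4324e-5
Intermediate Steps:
a = 1226 (a = -106*(-11) + 60 = 1166 + 60 = 1226)
1/(j + a) = 1/(-42338 + 1226) = 1/(-41112) = -1/41112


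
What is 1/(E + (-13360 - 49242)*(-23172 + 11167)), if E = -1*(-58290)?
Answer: 1/751595300 ≈ 1.3305e-9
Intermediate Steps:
E = 58290
1/(E + (-13360 - 49242)*(-23172 + 11167)) = 1/(58290 + (-13360 - 49242)*(-23172 + 11167)) = 1/(58290 - 62602*(-12005)) = 1/(58290 + 751537010) = 1/751595300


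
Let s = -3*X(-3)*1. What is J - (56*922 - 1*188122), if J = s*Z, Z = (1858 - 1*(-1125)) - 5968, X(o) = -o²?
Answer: 55895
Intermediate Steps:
s = 27 (s = -(-3)*(-3)²*1 = -(-3)*9*1 = -3*(-9)*1 = 27*1 = 27)
Z = -2985 (Z = (1858 + 1125) - 5968 = 2983 - 5968 = -2985)
J = -80595 (J = 27*(-2985) = -80595)
J - (56*922 - 1*188122) = -80595 - (56*922 - 1*188122) = -80595 - (51632 - 188122) = -80595 - 1*(-136490) = -80595 + 136490 = 55895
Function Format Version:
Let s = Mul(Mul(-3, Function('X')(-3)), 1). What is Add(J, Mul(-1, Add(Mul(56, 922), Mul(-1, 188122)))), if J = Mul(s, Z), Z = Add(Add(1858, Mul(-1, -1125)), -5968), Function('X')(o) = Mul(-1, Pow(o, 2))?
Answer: 55895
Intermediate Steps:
s = 27 (s = Mul(Mul(-3, Mul(-1, Pow(-3, 2))), 1) = Mul(Mul(-3, Mul(-1, 9)), 1) = Mul(Mul(-3, -9), 1) = Mul(27, 1) = 27)
Z = -2985 (Z = Add(Add(1858, 1125), -5968) = Add(2983, -5968) = -2985)
J = -80595 (J = Mul(27, -2985) = -80595)
Add(J, Mul(-1, Add(Mul(56, 922), Mul(-1, 188122)))) = Add(-80595, Mul(-1, Add(Mul(56, 922), Mul(-1, 188122)))) = Add(-80595, Mul(-1, Add(51632, -188122))) = Add(-80595, Mul(-1, -136490)) = Add(-80595, 136490) = 55895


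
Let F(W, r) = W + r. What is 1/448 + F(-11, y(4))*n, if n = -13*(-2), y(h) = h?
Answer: -81535/448 ≈ -182.00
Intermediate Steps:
n = 26
1/448 + F(-11, y(4))*n = 1/448 + (-11 + 4)*26 = 1/448 - 7*26 = 1/448 - 182 = -81535/448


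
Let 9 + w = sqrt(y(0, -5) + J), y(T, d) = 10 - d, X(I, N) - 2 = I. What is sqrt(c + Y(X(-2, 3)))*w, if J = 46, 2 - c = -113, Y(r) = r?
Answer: sqrt(115)*(-9 + sqrt(61)) ≈ -12.759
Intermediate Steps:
X(I, N) = 2 + I
c = 115 (c = 2 - 1*(-113) = 2 + 113 = 115)
w = -9 + sqrt(61) (w = -9 + sqrt((10 - 1*(-5)) + 46) = -9 + sqrt((10 + 5) + 46) = -9 + sqrt(15 + 46) = -9 + sqrt(61) ≈ -1.1898)
sqrt(c + Y(X(-2, 3)))*w = sqrt(115 + (2 - 2))*(-9 + sqrt(61)) = sqrt(115 + 0)*(-9 + sqrt(61)) = sqrt(115)*(-9 + sqrt(61))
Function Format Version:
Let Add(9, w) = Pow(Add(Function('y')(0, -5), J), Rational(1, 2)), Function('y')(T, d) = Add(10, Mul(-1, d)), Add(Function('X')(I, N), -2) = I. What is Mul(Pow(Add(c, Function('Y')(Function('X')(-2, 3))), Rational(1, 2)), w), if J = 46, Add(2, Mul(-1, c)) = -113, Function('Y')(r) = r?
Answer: Mul(Pow(115, Rational(1, 2)), Add(-9, Pow(61, Rational(1, 2)))) ≈ -12.759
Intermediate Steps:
Function('X')(I, N) = Add(2, I)
c = 115 (c = Add(2, Mul(-1, -113)) = Add(2, 113) = 115)
w = Add(-9, Pow(61, Rational(1, 2))) (w = Add(-9, Pow(Add(Add(10, Mul(-1, -5)), 46), Rational(1, 2))) = Add(-9, Pow(Add(Add(10, 5), 46), Rational(1, 2))) = Add(-9, Pow(Add(15, 46), Rational(1, 2))) = Add(-9, Pow(61, Rational(1, 2))) ≈ -1.1898)
Mul(Pow(Add(c, Function('Y')(Function('X')(-2, 3))), Rational(1, 2)), w) = Mul(Pow(Add(115, Add(2, -2)), Rational(1, 2)), Add(-9, Pow(61, Rational(1, 2)))) = Mul(Pow(Add(115, 0), Rational(1, 2)), Add(-9, Pow(61, Rational(1, 2)))) = Mul(Pow(115, Rational(1, 2)), Add(-9, Pow(61, Rational(1, 2))))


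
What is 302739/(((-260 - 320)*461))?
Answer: -302739/267380 ≈ -1.1322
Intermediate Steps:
302739/(((-260 - 320)*461)) = 302739/((-580*461)) = 302739/(-267380) = 302739*(-1/267380) = -302739/267380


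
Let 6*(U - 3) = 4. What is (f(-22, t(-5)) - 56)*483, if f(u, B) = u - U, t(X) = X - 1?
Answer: -39445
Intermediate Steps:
U = 11/3 (U = 3 + (⅙)*4 = 3 + ⅔ = 11/3 ≈ 3.6667)
t(X) = -1 + X
f(u, B) = -11/3 + u (f(u, B) = u - 1*11/3 = u - 11/3 = -11/3 + u)
(f(-22, t(-5)) - 56)*483 = ((-11/3 - 22) - 56)*483 = (-77/3 - 56)*483 = -245/3*483 = -39445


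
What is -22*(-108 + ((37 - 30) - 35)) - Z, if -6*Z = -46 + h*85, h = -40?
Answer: 7253/3 ≈ 2417.7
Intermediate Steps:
Z = 1723/3 (Z = -(-46 - 40*85)/6 = -(-46 - 3400)/6 = -⅙*(-3446) = 1723/3 ≈ 574.33)
-22*(-108 + ((37 - 30) - 35)) - Z = -22*(-108 + ((37 - 30) - 35)) - 1*1723/3 = -22*(-108 + (7 - 35)) - 1723/3 = -22*(-108 - 28) - 1723/3 = -22*(-136) - 1723/3 = 2992 - 1723/3 = 7253/3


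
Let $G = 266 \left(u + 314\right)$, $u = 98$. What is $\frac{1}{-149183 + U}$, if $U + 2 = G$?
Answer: $- \frac{1}{39593} \approx -2.5257 \cdot 10^{-5}$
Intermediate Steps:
$G = 109592$ ($G = 266 \left(98 + 314\right) = 266 \cdot 412 = 109592$)
$U = 109590$ ($U = -2 + 109592 = 109590$)
$\frac{1}{-149183 + U} = \frac{1}{-149183 + 109590} = \frac{1}{-39593} = - \frac{1}{39593}$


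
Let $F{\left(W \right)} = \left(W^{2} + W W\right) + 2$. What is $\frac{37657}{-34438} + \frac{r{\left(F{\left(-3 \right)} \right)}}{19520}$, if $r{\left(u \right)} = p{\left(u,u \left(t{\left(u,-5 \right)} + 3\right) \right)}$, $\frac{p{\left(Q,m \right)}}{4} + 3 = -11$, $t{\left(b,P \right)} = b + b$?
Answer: $- \frac{46062073}{42014360} \approx -1.0963$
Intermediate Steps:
$t{\left(b,P \right)} = 2 b$
$F{\left(W \right)} = 2 + 2 W^{2}$ ($F{\left(W \right)} = \left(W^{2} + W^{2}\right) + 2 = 2 W^{2} + 2 = 2 + 2 W^{2}$)
$p{\left(Q,m \right)} = -56$ ($p{\left(Q,m \right)} = -12 + 4 \left(-11\right) = -12 - 44 = -56$)
$r{\left(u \right)} = -56$
$\frac{37657}{-34438} + \frac{r{\left(F{\left(-3 \right)} \right)}}{19520} = \frac{37657}{-34438} - \frac{56}{19520} = 37657 \left(- \frac{1}{34438}\right) - \frac{7}{2440} = - \frac{37657}{34438} - \frac{7}{2440} = - \frac{46062073}{42014360}$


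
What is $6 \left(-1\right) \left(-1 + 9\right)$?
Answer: $-48$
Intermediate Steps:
$6 \left(-1\right) \left(-1 + 9\right) = \left(-6\right) 8 = -48$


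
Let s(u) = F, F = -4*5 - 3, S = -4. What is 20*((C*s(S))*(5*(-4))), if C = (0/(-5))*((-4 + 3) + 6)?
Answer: 0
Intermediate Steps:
F = -23 (F = -20 - 3 = -23)
s(u) = -23
C = 0 (C = (0*(-1/5))*(-1 + 6) = 0*5 = 0)
20*((C*s(S))*(5*(-4))) = 20*((0*(-23))*(5*(-4))) = 20*(0*(-20)) = 20*0 = 0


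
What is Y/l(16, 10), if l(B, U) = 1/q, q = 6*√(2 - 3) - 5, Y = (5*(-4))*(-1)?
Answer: -100 + 120*I ≈ -100.0 + 120.0*I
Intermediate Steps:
Y = 20 (Y = -20*(-1) = 20)
q = -5 + 6*I (q = 6*√(-1) - 5 = 6*I - 5 = -5 + 6*I ≈ -5.0 + 6.0*I)
l(B, U) = (-5 - 6*I)/61 (l(B, U) = 1/(-5 + 6*I) = (-5 - 6*I)/61)
Y/l(16, 10) = 20/(-5/61 - 6*I/61) = 20*(61*(-5/61 + 6*I/61)) = 1220*(-5/61 + 6*I/61)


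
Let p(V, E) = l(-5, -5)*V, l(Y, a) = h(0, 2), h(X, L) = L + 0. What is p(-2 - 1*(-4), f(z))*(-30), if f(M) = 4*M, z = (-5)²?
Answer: -120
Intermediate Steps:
z = 25
h(X, L) = L
l(Y, a) = 2
p(V, E) = 2*V
p(-2 - 1*(-4), f(z))*(-30) = (2*(-2 - 1*(-4)))*(-30) = (2*(-2 + 4))*(-30) = (2*2)*(-30) = 4*(-30) = -120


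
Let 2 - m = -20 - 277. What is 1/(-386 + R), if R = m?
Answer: -1/87 ≈ -0.011494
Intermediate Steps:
m = 299 (m = 2 - (-20 - 277) = 2 - 1*(-297) = 2 + 297 = 299)
R = 299
1/(-386 + R) = 1/(-386 + 299) = 1/(-87) = -1/87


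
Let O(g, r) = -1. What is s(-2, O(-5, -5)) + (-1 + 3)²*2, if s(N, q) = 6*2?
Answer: 20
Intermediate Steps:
s(N, q) = 12
s(-2, O(-5, -5)) + (-1 + 3)²*2 = 12 + (-1 + 3)²*2 = 12 + 2²*2 = 12 + 4*2 = 12 + 8 = 20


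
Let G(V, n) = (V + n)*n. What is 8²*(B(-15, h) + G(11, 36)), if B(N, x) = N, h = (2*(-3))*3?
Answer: 107328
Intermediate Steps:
h = -18 (h = -6*3 = -18)
G(V, n) = n*(V + n)
8²*(B(-15, h) + G(11, 36)) = 8²*(-15 + 36*(11 + 36)) = 64*(-15 + 36*47) = 64*(-15 + 1692) = 64*1677 = 107328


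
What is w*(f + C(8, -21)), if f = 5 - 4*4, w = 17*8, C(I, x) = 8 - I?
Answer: -1496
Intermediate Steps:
w = 136
f = -11 (f = 5 - 16 = -11)
w*(f + C(8, -21)) = 136*(-11 + (8 - 1*8)) = 136*(-11 + (8 - 8)) = 136*(-11 + 0) = 136*(-11) = -1496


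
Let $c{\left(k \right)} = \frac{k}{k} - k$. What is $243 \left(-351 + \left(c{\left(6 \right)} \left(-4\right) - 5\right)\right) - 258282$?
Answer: $-339930$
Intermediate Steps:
$c{\left(k \right)} = 1 - k$
$243 \left(-351 + \left(c{\left(6 \right)} \left(-4\right) - 5\right)\right) - 258282 = 243 \left(-351 - \left(5 - \left(1 - 6\right) \left(-4\right)\right)\right) - 258282 = 243 \left(-351 - -15\right) - 258282 = 243 \left(-351 + \left(20 - 5\right)\right) - 258282 = 243 \left(-351 + 15\right) - 258282 = 243 \left(-336\right) - 258282 = -81648 - 258282 = -339930$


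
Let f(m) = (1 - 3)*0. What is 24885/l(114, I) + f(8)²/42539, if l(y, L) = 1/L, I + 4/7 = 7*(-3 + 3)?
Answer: -14220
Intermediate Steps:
f(m) = 0 (f(m) = -2*0 = 0)
I = -4/7 (I = -4/7 + 7*(-3 + 3) = -4/7 + 7*0 = -4/7 + 0 = -4/7 ≈ -0.57143)
24885/l(114, I) + f(8)²/42539 = 24885/(1/(-4/7)) + 0²/42539 = 24885/(-7/4) + 0*(1/42539) = 24885*(-4/7) + 0 = -14220 + 0 = -14220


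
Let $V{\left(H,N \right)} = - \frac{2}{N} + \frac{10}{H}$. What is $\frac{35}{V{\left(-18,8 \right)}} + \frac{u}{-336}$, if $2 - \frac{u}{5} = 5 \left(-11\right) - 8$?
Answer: $- \frac{432785}{9744} \approx -44.416$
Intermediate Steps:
$u = 325$ ($u = 10 - 5 \left(5 \left(-11\right) - 8\right) = 10 - 5 \left(-55 - 8\right) = 10 - -315 = 10 + 315 = 325$)
$\frac{35}{V{\left(-18,8 \right)}} + \frac{u}{-336} = \frac{35}{- \frac{2}{8} + \frac{10}{-18}} + \frac{325}{-336} = \frac{35}{\left(-2\right) \frac{1}{8} + 10 \left(- \frac{1}{18}\right)} + 325 \left(- \frac{1}{336}\right) = \frac{35}{- \frac{1}{4} - \frac{5}{9}} - \frac{325}{336} = \frac{35}{- \frac{29}{36}} - \frac{325}{336} = 35 \left(- \frac{36}{29}\right) - \frac{325}{336} = - \frac{1260}{29} - \frac{325}{336} = - \frac{432785}{9744}$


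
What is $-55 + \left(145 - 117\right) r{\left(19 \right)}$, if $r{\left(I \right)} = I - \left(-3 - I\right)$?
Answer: $1093$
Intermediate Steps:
$r{\left(I \right)} = 3 + 2 I$ ($r{\left(I \right)} = I + \left(3 + I\right) = 3 + 2 I$)
$-55 + \left(145 - 117\right) r{\left(19 \right)} = -55 + \left(145 - 117\right) \left(3 + 2 \cdot 19\right) = -55 + \left(145 - 117\right) \left(3 + 38\right) = -55 + 28 \cdot 41 = -55 + 1148 = 1093$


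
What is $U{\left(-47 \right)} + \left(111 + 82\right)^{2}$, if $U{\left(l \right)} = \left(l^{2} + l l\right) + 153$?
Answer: $41820$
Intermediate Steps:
$U{\left(l \right)} = 153 + 2 l^{2}$ ($U{\left(l \right)} = \left(l^{2} + l^{2}\right) + 153 = 2 l^{2} + 153 = 153 + 2 l^{2}$)
$U{\left(-47 \right)} + \left(111 + 82\right)^{2} = \left(153 + 2 \left(-47\right)^{2}\right) + \left(111 + 82\right)^{2} = \left(153 + 2 \cdot 2209\right) + 193^{2} = \left(153 + 4418\right) + 37249 = 4571 + 37249 = 41820$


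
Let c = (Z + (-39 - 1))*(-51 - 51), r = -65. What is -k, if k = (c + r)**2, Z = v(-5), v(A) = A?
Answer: -20475625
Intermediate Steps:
Z = -5
c = 4590 (c = (-5 + (-39 - 1))*(-51 - 51) = (-5 - 40)*(-102) = -45*(-102) = 4590)
k = 20475625 (k = (4590 - 65)**2 = 4525**2 = 20475625)
-k = -1*20475625 = -20475625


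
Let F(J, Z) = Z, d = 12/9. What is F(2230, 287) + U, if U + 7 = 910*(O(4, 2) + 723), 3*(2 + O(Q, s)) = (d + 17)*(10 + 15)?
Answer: 7158760/9 ≈ 7.9542e+5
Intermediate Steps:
d = 4/3 (d = 12*(1/9) = 4/3 ≈ 1.3333)
O(Q, s) = 1357/9 (O(Q, s) = -2 + ((4/3 + 17)*(10 + 15))/3 = -2 + ((55/3)*25)/3 = -2 + (1/3)*(1375/3) = -2 + 1375/9 = 1357/9)
U = 7156177/9 (U = -7 + 910*(1357/9 + 723) = -7 + 910*(7864/9) = -7 + 7156240/9 = 7156177/9 ≈ 7.9513e+5)
F(2230, 287) + U = 287 + 7156177/9 = 7158760/9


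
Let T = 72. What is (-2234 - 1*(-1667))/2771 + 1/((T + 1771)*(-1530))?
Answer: -94048453/459625770 ≈ -0.20462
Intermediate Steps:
(-2234 - 1*(-1667))/2771 + 1/((T + 1771)*(-1530)) = (-2234 - 1*(-1667))/2771 + 1/((72 + 1771)*(-1530)) = (-2234 + 1667)*(1/2771) - 1/1530/1843 = -567*1/2771 + (1/1843)*(-1/1530) = -567/2771 - 1/2819790 = -94048453/459625770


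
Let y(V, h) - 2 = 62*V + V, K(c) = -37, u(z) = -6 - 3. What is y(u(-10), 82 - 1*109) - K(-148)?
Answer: -528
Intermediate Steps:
u(z) = -9
y(V, h) = 2 + 63*V (y(V, h) = 2 + (62*V + V) = 2 + 63*V)
y(u(-10), 82 - 1*109) - K(-148) = (2 + 63*(-9)) - 1*(-37) = (2 - 567) + 37 = -565 + 37 = -528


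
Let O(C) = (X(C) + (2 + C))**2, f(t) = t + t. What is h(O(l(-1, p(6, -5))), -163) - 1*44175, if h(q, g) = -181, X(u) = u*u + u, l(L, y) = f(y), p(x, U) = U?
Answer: -44356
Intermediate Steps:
f(t) = 2*t
l(L, y) = 2*y
X(u) = u + u**2 (X(u) = u**2 + u = u + u**2)
O(C) = (2 + C + C*(1 + C))**2 (O(C) = (C*(1 + C) + (2 + C))**2 = (2 + C + C*(1 + C))**2)
h(O(l(-1, p(6, -5))), -163) - 1*44175 = -181 - 1*44175 = -181 - 44175 = -44356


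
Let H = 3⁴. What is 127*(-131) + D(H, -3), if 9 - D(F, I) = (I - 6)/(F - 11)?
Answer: -1163951/70 ≈ -16628.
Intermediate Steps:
H = 81
D(F, I) = 9 - (-6 + I)/(-11 + F) (D(F, I) = 9 - (I - 6)/(F - 11) = 9 - (-6 + I)/(-11 + F))
127*(-131) + D(H, -3) = 127*(-131) + (-93 - 1*(-3) + 9*81)/(-11 + 81) = -16637 + (-93 + 3 + 729)/70 = -16637 + (1/70)*639 = -16637 + 639/70 = -1163951/70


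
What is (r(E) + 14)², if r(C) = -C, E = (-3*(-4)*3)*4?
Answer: 16900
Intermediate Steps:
E = 144 (E = (12*3)*4 = 36*4 = 144)
(r(E) + 14)² = (-1*144 + 14)² = (-144 + 14)² = (-130)² = 16900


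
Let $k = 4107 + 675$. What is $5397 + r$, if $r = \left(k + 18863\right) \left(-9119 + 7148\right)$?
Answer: $-46598898$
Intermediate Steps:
$k = 4782$
$r = -46604295$ ($r = \left(4782 + 18863\right) \left(-9119 + 7148\right) = 23645 \left(-1971\right) = -46604295$)
$5397 + r = 5397 - 46604295 = -46598898$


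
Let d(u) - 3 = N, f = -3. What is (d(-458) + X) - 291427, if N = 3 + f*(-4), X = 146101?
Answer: -145308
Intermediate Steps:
N = 15 (N = 3 - 3*(-4) = 3 + 12 = 15)
d(u) = 18 (d(u) = 3 + 15 = 18)
(d(-458) + X) - 291427 = (18 + 146101) - 291427 = 146119 - 291427 = -145308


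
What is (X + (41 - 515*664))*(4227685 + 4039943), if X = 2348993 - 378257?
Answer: 13466453036076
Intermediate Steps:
X = 1970736
(X + (41 - 515*664))*(4227685 + 4039943) = (1970736 + (41 - 515*664))*(4227685 + 4039943) = (1970736 + (41 - 341960))*8267628 = (1970736 - 341919)*8267628 = 1628817*8267628 = 13466453036076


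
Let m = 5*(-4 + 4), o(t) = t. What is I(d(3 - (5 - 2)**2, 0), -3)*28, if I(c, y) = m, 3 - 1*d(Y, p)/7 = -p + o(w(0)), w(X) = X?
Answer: 0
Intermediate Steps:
d(Y, p) = 21 + 7*p (d(Y, p) = 21 - 7*(-p + 0) = 21 - (-7)*p = 21 + 7*p)
m = 0 (m = 5*0 = 0)
I(c, y) = 0
I(d(3 - (5 - 2)**2, 0), -3)*28 = 0*28 = 0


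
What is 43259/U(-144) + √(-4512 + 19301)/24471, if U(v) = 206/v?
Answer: -3114648/103 + √14789/24471 ≈ -30239.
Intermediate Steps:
43259/U(-144) + √(-4512 + 19301)/24471 = 43259/((206/(-144))) + √(-4512 + 19301)/24471 = 43259/((206*(-1/144))) + √14789*(1/24471) = 43259/(-103/72) + √14789/24471 = 43259*(-72/103) + √14789/24471 = -3114648/103 + √14789/24471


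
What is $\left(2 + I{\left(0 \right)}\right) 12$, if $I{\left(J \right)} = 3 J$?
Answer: $24$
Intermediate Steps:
$\left(2 + I{\left(0 \right)}\right) 12 = \left(2 + 3 \cdot 0\right) 12 = \left(2 + 0\right) 12 = 2 \cdot 12 = 24$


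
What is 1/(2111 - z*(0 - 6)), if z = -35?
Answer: 1/1901 ≈ 0.00052604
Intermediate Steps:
1/(2111 - z*(0 - 6)) = 1/(2111 - (-35)*(0 - 6)) = 1/(2111 - (-35)*(-6)) = 1/(2111 - 1*210) = 1/(2111 - 210) = 1/1901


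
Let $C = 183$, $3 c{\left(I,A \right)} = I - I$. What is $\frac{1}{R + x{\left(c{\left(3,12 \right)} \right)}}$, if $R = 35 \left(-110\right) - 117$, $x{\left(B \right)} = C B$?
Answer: $- \frac{1}{3967} \approx -0.00025208$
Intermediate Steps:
$c{\left(I,A \right)} = 0$ ($c{\left(I,A \right)} = \frac{I - I}{3} = \frac{1}{3} \cdot 0 = 0$)
$x{\left(B \right)} = 183 B$
$R = -3967$ ($R = -3850 - 117 = -3967$)
$\frac{1}{R + x{\left(c{\left(3,12 \right)} \right)}} = \frac{1}{-3967 + 183 \cdot 0} = \frac{1}{-3967 + 0} = \frac{1}{-3967} = - \frac{1}{3967}$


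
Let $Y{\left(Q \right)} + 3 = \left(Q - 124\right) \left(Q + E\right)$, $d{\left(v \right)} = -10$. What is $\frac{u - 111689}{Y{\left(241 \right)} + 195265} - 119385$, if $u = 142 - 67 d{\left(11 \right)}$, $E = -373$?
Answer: $- \frac{21467682807}{179818} \approx -1.1939 \cdot 10^{5}$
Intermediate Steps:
$Y{\left(Q \right)} = -3 + \left(-373 + Q\right) \left(-124 + Q\right)$ ($Y{\left(Q \right)} = -3 + \left(Q - 124\right) \left(Q - 373\right) = -3 + \left(-124 + Q\right) \left(-373 + Q\right) = -3 + \left(-373 + Q\right) \left(-124 + Q\right)$)
$u = 812$ ($u = 142 - -670 = 142 + 670 = 812$)
$\frac{u - 111689}{Y{\left(241 \right)} + 195265} - 119385 = \frac{812 - 111689}{\left(46249 + 241^{2} - 119777\right) + 195265} - 119385 = \frac{812 - 111689}{\left(46249 + 58081 - 119777\right) + 195265} - 119385 = \frac{812 - 111689}{-15447 + 195265} - 119385 = - \frac{110877}{179818} - 119385 = - \frac{21467682807}{179818}$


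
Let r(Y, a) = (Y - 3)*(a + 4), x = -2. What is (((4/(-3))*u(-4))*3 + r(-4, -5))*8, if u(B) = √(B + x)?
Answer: 56 - 32*I*√6 ≈ 56.0 - 78.384*I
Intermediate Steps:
u(B) = √(-2 + B) (u(B) = √(B - 2) = √(-2 + B))
r(Y, a) = (-3 + Y)*(4 + a)
(((4/(-3))*u(-4))*3 + r(-4, -5))*8 = (((4/(-3))*√(-2 - 4))*3 + (-12 - 3*(-5) + 4*(-4) - 4*(-5)))*8 = (((4*(-⅓))*√(-6))*3 + (-12 + 15 - 16 + 20))*8 = (-4*I*√6/3*3 + 7)*8 = (-4*I*√6 + 7)*8 = (7 - 4*I*√6)*8 = 56 - 32*I*√6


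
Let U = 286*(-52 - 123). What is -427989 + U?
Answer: -478039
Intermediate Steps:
U = -50050 (U = 286*(-175) = -50050)
-427989 + U = -427989 - 50050 = -478039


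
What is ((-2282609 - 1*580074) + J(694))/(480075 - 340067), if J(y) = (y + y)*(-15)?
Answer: -2883503/140008 ≈ -20.595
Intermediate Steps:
J(y) = -30*y (J(y) = (2*y)*(-15) = -30*y)
((-2282609 - 1*580074) + J(694))/(480075 - 340067) = ((-2282609 - 1*580074) - 30*694)/(480075 - 340067) = ((-2282609 - 580074) - 20820)/140008 = (-2862683 - 20820)*(1/140008) = -2883503*1/140008 = -2883503/140008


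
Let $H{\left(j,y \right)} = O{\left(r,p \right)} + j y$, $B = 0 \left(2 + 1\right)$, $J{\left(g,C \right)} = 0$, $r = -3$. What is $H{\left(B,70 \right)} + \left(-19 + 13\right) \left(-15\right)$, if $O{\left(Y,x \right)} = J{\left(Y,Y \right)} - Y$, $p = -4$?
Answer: $93$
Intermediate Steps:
$B = 0$ ($B = 0 \cdot 3 = 0$)
$O{\left(Y,x \right)} = - Y$ ($O{\left(Y,x \right)} = 0 - Y = - Y$)
$H{\left(j,y \right)} = 3 + j y$ ($H{\left(j,y \right)} = \left(-1\right) \left(-3\right) + j y = 3 + j y$)
$H{\left(B,70 \right)} + \left(-19 + 13\right) \left(-15\right) = \left(3 + 0 \cdot 70\right) + \left(-19 + 13\right) \left(-15\right) = \left(3 + 0\right) - -90 = 3 + 90 = 93$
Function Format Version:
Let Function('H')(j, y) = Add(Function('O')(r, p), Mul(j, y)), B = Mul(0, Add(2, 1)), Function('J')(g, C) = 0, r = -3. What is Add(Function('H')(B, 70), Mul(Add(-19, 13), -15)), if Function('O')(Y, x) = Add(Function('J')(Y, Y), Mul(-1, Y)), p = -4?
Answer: 93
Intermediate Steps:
B = 0 (B = Mul(0, 3) = 0)
Function('O')(Y, x) = Mul(-1, Y) (Function('O')(Y, x) = Add(0, Mul(-1, Y)) = Mul(-1, Y))
Function('H')(j, y) = Add(3, Mul(j, y)) (Function('H')(j, y) = Add(Mul(-1, -3), Mul(j, y)) = Add(3, Mul(j, y)))
Add(Function('H')(B, 70), Mul(Add(-19, 13), -15)) = Add(Add(3, Mul(0, 70)), Mul(Add(-19, 13), -15)) = Add(Add(3, 0), Mul(-6, -15)) = Add(3, 90) = 93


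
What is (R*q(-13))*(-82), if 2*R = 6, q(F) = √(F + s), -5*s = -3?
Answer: -246*I*√310/5 ≈ -866.26*I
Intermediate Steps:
s = ⅗ (s = -⅕*(-3) = ⅗ ≈ 0.60000)
q(F) = √(⅗ + F) (q(F) = √(F + ⅗) = √(⅗ + F))
R = 3 (R = (½)*6 = 3)
(R*q(-13))*(-82) = (3*(√(15 + 25*(-13))/5))*(-82) = (3*(√(15 - 325)/5))*(-82) = (3*(√(-310)/5))*(-82) = (3*((I*√310)/5))*(-82) = (3*(I*√310/5))*(-82) = (3*I*√310/5)*(-82) = -246*I*√310/5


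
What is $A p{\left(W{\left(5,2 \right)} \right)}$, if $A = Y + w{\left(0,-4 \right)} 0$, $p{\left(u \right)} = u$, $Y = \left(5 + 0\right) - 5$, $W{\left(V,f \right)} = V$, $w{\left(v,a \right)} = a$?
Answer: $0$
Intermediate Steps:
$Y = 0$ ($Y = 5 - 5 = 0$)
$A = 0$ ($A = 0 - 0 = 0 + 0 = 0$)
$A p{\left(W{\left(5,2 \right)} \right)} = 0 \cdot 5 = 0$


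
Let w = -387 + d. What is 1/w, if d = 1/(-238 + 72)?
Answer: -166/64243 ≈ -0.0025839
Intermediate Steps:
d = -1/166 (d = 1/(-166) = -1/166 ≈ -0.0060241)
w = -64243/166 (w = -387 - 1/166 = -64243/166 ≈ -387.01)
1/w = 1/(-64243/166) = -166/64243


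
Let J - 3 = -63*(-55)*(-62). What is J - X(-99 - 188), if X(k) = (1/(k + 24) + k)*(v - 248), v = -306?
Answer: -98316529/263 ≈ -3.7383e+5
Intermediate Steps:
X(k) = -554*k - 554/(24 + k) (X(k) = (1/(k + 24) + k)*(-306 - 248) = (1/(24 + k) + k)*(-554) = (k + 1/(24 + k))*(-554) = -554*k - 554/(24 + k))
J = -214827 (J = 3 - 63*(-55)*(-62) = 3 + 3465*(-62) = 3 - 214830 = -214827)
J - X(-99 - 188) = -214827 - 554*(-1 - (-99 - 188)² - 24*(-99 - 188))/(24 + (-99 - 188)) = -214827 - 554*(-1 - 1*(-287)² - 24*(-287))/(24 - 287) = -214827 - 554*(-1 - 1*82369 + 6888)/(-263) = -214827 - 554*(-1)*(-1 - 82369 + 6888)/263 = -214827 - 554*(-1)*(-75482)/263 = -214827 - 1*41817028/263 = -214827 - 41817028/263 = -98316529/263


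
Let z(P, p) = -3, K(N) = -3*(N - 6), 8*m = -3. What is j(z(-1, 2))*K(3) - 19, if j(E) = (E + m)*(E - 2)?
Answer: 1063/8 ≈ 132.88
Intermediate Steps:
m = -3/8 (m = (1/8)*(-3) = -3/8 ≈ -0.37500)
K(N) = 18 - 3*N (K(N) = -3*(-6 + N) = 18 - 3*N)
j(E) = (-2 + E)*(-3/8 + E) (j(E) = (E - 3/8)*(E - 2) = (-3/8 + E)*(-2 + E) = (-2 + E)*(-3/8 + E))
j(z(-1, 2))*K(3) - 19 = (3/4 + (-3)**2 - 19/8*(-3))*(18 - 3*3) - 19 = (3/4 + 9 + 57/8)*(18 - 9) - 19 = (135/8)*9 - 19 = 1215/8 - 19 = 1063/8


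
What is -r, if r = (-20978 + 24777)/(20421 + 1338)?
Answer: -3799/21759 ≈ -0.17459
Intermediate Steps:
r = 3799/21759 ≈ 0.17459
-r = -1*3799/21759 = -3799/21759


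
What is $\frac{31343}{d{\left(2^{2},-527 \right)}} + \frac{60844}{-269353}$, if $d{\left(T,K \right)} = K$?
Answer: $- \frac{1210627981}{20278433} \approx -59.7$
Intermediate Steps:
$\frac{31343}{d{\left(2^{2},-527 \right)}} + \frac{60844}{-269353} = \frac{31343}{-527} + \frac{60844}{-269353} = 31343 \left(- \frac{1}{527}\right) + 60844 \left(- \frac{1}{269353}\right) = - \frac{31343}{527} - \frac{8692}{38479} = - \frac{1210627981}{20278433}$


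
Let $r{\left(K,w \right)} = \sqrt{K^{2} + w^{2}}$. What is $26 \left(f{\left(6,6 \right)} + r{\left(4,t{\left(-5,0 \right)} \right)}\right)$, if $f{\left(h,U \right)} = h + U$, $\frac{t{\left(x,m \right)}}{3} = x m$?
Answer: $416$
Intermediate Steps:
$t{\left(x,m \right)} = 3 m x$ ($t{\left(x,m \right)} = 3 x m = 3 m x$)
$f{\left(h,U \right)} = U + h$
$26 \left(f{\left(6,6 \right)} + r{\left(4,t{\left(-5,0 \right)} \right)}\right) = 26 \left(\left(6 + 6\right) + \sqrt{4^{2} + \left(3 \cdot 0 \left(-5\right)\right)^{2}}\right) = 26 \left(12 + \sqrt{16 + 0^{2}}\right) = 26 \left(12 + \sqrt{16 + 0}\right) = 26 \left(12 + \sqrt{16}\right) = 26 \left(12 + 4\right) = 26 \cdot 16 = 416$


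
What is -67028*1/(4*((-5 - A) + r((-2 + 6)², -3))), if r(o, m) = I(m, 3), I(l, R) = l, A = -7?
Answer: 16757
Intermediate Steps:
r(o, m) = m
-67028*1/(4*((-5 - A) + r((-2 + 6)², -3))) = -67028*1/(4*((-5 - 1*(-7)) - 3)) = -67028*1/(4*((-5 + 7) - 3)) = -67028*1/(4*(2 - 3)) = -67028/(-1*2*2) = -67028/((-2*2)) = -67028/(-4) = -67028*(-¼) = 16757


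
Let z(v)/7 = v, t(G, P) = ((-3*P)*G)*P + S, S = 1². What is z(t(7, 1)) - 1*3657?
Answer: -3797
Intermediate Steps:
S = 1
t(G, P) = 1 - 3*G*P² (t(G, P) = ((-3*P)*G)*P + 1 = (-3*G*P)*P + 1 = -3*G*P² + 1 = 1 - 3*G*P²)
z(v) = 7*v
z(t(7, 1)) - 1*3657 = 7*(1 - 3*7*1²) - 1*3657 = 7*(1 - 3*7*1) - 3657 = 7*(1 - 21) - 3657 = 7*(-20) - 3657 = -140 - 3657 = -3797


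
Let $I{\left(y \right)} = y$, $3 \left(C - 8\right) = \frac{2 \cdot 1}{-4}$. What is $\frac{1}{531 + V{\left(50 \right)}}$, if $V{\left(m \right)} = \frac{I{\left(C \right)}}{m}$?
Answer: $\frac{300}{159347} \approx 0.0018827$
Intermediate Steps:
$C = \frac{47}{6}$ ($C = 8 + \frac{2 \cdot 1 \frac{1}{-4}}{3} = 8 + \frac{2 \left(- \frac{1}{4}\right)}{3} = 8 + \frac{1}{3} \left(- \frac{1}{2}\right) = 8 - \frac{1}{6} = \frac{47}{6} \approx 7.8333$)
$V{\left(m \right)} = \frac{47}{6 m}$
$\frac{1}{531 + V{\left(50 \right)}} = \frac{1}{531 + \frac{47}{6 \cdot 50}} = \frac{1}{531 + \frac{47}{6} \cdot \frac{1}{50}} = \frac{1}{531 + \frac{47}{300}} = \frac{1}{\frac{159347}{300}} = \frac{300}{159347}$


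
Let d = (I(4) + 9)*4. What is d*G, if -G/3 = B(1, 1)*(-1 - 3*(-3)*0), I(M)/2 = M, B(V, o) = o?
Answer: 204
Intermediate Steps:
I(M) = 2*M
d = 68 (d = (2*4 + 9)*4 = (8 + 9)*4 = 17*4 = 68)
G = 3 (G = -3*(-1 - 3*(-3)*0) = -3*(-1 + 9*0) = -3*(-1 + 0) = -3*(-1) = 3)
d*G = 68*3 = 204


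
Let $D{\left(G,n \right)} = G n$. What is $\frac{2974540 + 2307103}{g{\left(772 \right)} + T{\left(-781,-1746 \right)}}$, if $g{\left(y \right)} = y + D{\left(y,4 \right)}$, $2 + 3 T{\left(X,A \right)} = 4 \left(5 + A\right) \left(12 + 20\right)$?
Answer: $- \frac{15844929}{211270} \approx -74.999$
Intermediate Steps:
$T{\left(X,A \right)} = \frac{638}{3} + \frac{128 A}{3}$ ($T{\left(X,A \right)} = - \frac{2}{3} + \frac{4 \left(5 + A\right) \left(12 + 20\right)}{3} = - \frac{2}{3} + \frac{\left(20 + 4 A\right) 32}{3} = - \frac{2}{3} + \frac{640 + 128 A}{3} = - \frac{2}{3} + \left(\frac{640}{3} + \frac{128 A}{3}\right) = \frac{638}{3} + \frac{128 A}{3}$)
$g{\left(y \right)} = 5 y$ ($g{\left(y \right)} = y + y 4 = y + 4 y = 5 y$)
$\frac{2974540 + 2307103}{g{\left(772 \right)} + T{\left(-781,-1746 \right)}} = \frac{2974540 + 2307103}{5 \cdot 772 + \left(\frac{638}{3} + \frac{128}{3} \left(-1746\right)\right)} = \frac{5281643}{3860 + \left(\frac{638}{3} - 74496\right)} = \frac{5281643}{3860 - \frac{222850}{3}} = \frac{5281643}{- \frac{211270}{3}} = 5281643 \left(- \frac{3}{211270}\right) = - \frac{15844929}{211270}$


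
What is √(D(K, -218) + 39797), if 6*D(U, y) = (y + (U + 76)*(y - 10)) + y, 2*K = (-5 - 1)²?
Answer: √325371/3 ≈ 190.14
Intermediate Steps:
K = 18 (K = (-5 - 1)²/2 = (½)*(-6)² = (½)*36 = 18)
D(U, y) = y/3 + (-10 + y)*(76 + U)/6 (D(U, y) = ((y + (U + 76)*(y - 10)) + y)/6 = ((y + (76 + U)*(-10 + y)) + y)/6 = ((y + (-10 + y)*(76 + U)) + y)/6 = (2*y + (-10 + y)*(76 + U))/6 = y/3 + (-10 + y)*(76 + U)/6)
√(D(K, -218) + 39797) = √((-380/3 + 13*(-218) - 5/3*18 + (⅙)*18*(-218)) + 39797) = √((-380/3 - 2834 - 30 - 654) + 39797) = √(-10934/3 + 39797) = √(108457/3) = √325371/3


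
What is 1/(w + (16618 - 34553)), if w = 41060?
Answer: 1/23125 ≈ 4.3243e-5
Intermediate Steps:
1/(w + (16618 - 34553)) = 1/(41060 + (16618 - 34553)) = 1/(41060 - 17935) = 1/23125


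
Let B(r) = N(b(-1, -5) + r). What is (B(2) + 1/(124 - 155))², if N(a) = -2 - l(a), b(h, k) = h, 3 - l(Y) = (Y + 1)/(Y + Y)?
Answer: 15625/961 ≈ 16.259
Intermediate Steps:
l(Y) = 3 - (1 + Y)/(2*Y) (l(Y) = 3 - (Y + 1)/(Y + Y) = 3 - (1 + Y)/(2*Y))
N(a) = -2 - (-1 + 5*a)/(2*a)
B(r) = (10 - 9*r)/(2*(-1 + r)) (B(r) = (1 - 9*(-1 + r))/(2*(-1 + r)) = (1 + (9 - 9*r))/(2*(-1 + r)) = (10 - 9*r)/(2*(-1 + r)))
(B(2) + 1/(124 - 155))² = ((10 - 9*2)/(2*(-1 + 2)) + 1/(124 - 155))² = ((½)*(10 - 18)/1 + 1/(-31))² = ((½)*1*(-8) - 1/31)² = (-4 - 1/31)² = (-125/31)² = 15625/961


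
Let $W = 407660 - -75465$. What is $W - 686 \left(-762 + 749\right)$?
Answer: $492043$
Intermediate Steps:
$W = 483125$ ($W = 407660 + 75465 = 483125$)
$W - 686 \left(-762 + 749\right) = 483125 - 686 \left(-762 + 749\right) = 483125 - 686 \left(-13\right) = 483125 - -8918 = 483125 + 8918 = 492043$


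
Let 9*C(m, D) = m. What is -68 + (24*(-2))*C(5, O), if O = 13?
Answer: -284/3 ≈ -94.667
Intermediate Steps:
C(m, D) = m/9
-68 + (24*(-2))*C(5, O) = -68 + (24*(-2))*((1/9)*5) = -68 - 48*5/9 = -68 - 80/3 = -284/3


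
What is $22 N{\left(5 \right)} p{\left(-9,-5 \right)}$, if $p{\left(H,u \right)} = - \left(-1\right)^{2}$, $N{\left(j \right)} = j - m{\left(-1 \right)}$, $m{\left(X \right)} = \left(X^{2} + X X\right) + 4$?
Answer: $22$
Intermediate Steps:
$m{\left(X \right)} = 4 + 2 X^{2}$ ($m{\left(X \right)} = \left(X^{2} + X^{2}\right) + 4 = 2 X^{2} + 4 = 4 + 2 X^{2}$)
$N{\left(j \right)} = -6 + j$ ($N{\left(j \right)} = j - \left(4 + 2 \left(-1\right)^{2}\right) = j - \left(4 + 2 \cdot 1\right) = j - \left(4 + 2\right) = j - 6 = -6 + j$)
$p{\left(H,u \right)} = -1$ ($p{\left(H,u \right)} = \left(-1\right) 1 = -1$)
$22 N{\left(5 \right)} p{\left(-9,-5 \right)} = 22 \left(-6 + 5\right) \left(-1\right) = 22 \left(-1\right) \left(-1\right) = \left(-22\right) \left(-1\right) = 22$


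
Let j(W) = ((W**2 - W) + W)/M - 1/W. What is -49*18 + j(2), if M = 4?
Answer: -1763/2 ≈ -881.50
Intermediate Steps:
j(W) = -1/W + W**2/4 (j(W) = ((W**2 - W) + W)/4 - 1/W = W**2*(1/4) - 1/W = W**2/4 - 1/W = -1/W + W**2/4)
-49*18 + j(2) = -49*18 + (1/4)*(-4 + 2**3)/2 = -882 + (1/4)*(1/2)*(-4 + 8) = -882 + (1/4)*(1/2)*4 = -882 + 1/2 = -1763/2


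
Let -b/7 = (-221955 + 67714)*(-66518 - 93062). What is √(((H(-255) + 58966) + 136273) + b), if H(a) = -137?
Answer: I*√172296256358 ≈ 4.1509e+5*I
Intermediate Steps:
b = -172296451460 (b = -7*(-221955 + 67714)*(-66518 - 93062) = -(-1079687)*(-159580) = -7*24613778780 = -172296451460)
√(((H(-255) + 58966) + 136273) + b) = √(((-137 + 58966) + 136273) - 172296451460) = √((58829 + 136273) - 172296451460) = √(195102 - 172296451460) = √(-172296256358) = I*√172296256358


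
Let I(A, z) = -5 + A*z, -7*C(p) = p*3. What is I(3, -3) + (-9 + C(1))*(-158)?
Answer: 10330/7 ≈ 1475.7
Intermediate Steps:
C(p) = -3*p/7 (C(p) = -p*3/7 = -3*p/7)
I(3, -3) + (-9 + C(1))*(-158) = (-5 + 3*(-3)) + (-9 - 3/7*1)*(-158) = (-5 - 9) + (-9 - 3/7)*(-158) = -14 - 66/7*(-158) = -14 + 10428/7 = 10330/7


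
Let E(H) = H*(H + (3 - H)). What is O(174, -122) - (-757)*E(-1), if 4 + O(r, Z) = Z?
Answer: -2397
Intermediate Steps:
O(r, Z) = -4 + Z
E(H) = 3*H (E(H) = H*3 = 3*H)
O(174, -122) - (-757)*E(-1) = (-4 - 122) - (-757)*3*(-1) = -126 - (-757)*(-3) = -126 - 1*2271 = -126 - 2271 = -2397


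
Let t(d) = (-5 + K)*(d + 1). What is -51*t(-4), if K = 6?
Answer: 153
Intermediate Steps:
t(d) = 1 + d (t(d) = (-5 + 6)*(d + 1) = 1*(1 + d) = 1 + d)
-51*t(-4) = -51*(1 - 4) = -51*(-3) = 153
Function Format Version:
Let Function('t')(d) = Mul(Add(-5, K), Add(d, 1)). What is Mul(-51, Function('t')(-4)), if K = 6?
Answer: 153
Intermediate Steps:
Function('t')(d) = Add(1, d) (Function('t')(d) = Mul(Add(-5, 6), Add(d, 1)) = Mul(1, Add(1, d)) = Add(1, d))
Mul(-51, Function('t')(-4)) = Mul(-51, Add(1, -4)) = Mul(-51, -3) = 153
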